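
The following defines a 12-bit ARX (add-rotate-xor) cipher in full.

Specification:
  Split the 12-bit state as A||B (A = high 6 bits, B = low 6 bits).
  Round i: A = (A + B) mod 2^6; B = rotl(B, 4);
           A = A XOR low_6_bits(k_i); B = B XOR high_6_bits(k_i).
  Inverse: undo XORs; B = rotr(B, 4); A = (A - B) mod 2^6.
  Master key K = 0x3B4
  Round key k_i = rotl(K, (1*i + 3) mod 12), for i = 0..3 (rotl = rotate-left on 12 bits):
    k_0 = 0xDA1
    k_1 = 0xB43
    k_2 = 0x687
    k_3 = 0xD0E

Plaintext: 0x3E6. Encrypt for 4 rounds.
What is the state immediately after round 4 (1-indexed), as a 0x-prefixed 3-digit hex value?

s_0 = plaintext = 0x3E6
s_1 = Round(s_0, k_0) = 0x51F
s_2 = Round(s_1, k_1) = 0xC1A
s_3 = Round(s_2, k_2) = 0x37C
s_4 = Round(s_3, k_3) = 0x1FB

0x1FB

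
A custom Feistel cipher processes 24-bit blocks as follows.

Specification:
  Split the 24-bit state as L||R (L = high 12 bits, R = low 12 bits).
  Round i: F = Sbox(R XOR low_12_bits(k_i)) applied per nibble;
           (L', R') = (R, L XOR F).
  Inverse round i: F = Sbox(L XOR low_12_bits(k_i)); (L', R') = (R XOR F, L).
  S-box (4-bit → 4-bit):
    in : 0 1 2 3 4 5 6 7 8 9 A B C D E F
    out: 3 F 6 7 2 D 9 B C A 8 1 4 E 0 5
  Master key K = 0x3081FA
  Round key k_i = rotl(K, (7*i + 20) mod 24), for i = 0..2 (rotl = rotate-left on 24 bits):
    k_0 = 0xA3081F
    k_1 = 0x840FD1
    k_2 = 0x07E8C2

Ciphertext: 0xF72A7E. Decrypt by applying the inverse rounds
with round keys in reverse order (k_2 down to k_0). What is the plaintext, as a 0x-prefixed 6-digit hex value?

0xAD7F66

s_0 = ciphertext = 0xF72A7E
s_1 = InvRound(s_0, k_2) = 0x16DF72
s_2 = InvRound(s_1, k_1) = 0xF6616D
s_3 = InvRound(s_2, k_0) = 0xAD7F66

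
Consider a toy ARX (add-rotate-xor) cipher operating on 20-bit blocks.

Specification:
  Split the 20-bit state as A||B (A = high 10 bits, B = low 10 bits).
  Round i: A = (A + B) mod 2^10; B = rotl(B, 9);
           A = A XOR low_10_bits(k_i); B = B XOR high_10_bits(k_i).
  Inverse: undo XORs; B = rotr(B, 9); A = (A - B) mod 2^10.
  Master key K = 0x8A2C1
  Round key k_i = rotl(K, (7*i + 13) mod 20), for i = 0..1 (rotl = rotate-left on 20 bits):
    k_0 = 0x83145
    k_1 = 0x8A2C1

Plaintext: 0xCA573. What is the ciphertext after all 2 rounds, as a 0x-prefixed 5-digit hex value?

0x13C72

s_0 = plaintext = 0xCA573
s_1 = Round(s_0, k_0) = 0x764B5
s_2 = Round(s_1, k_1) = 0x13C72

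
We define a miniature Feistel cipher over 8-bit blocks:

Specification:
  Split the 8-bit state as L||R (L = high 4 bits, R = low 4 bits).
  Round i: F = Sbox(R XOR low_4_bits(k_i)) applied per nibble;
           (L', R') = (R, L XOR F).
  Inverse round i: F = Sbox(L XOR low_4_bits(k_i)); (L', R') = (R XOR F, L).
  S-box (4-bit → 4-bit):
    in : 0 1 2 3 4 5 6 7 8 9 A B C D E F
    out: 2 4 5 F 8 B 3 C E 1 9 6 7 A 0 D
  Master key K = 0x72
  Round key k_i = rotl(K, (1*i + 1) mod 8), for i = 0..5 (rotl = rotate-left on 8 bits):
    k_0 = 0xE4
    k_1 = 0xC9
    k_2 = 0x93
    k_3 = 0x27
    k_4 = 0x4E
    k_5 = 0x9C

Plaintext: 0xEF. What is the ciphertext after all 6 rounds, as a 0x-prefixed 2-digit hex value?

s_0 = plaintext = 0xEF
s_1 = Round(s_0, k_0) = 0xF8
s_2 = Round(s_1, k_1) = 0x8B
s_3 = Round(s_2, k_2) = 0xB6
s_4 = Round(s_3, k_3) = 0x6F
s_5 = Round(s_4, k_4) = 0xF2
s_6 = Round(s_5, k_5) = 0x2F

0x2F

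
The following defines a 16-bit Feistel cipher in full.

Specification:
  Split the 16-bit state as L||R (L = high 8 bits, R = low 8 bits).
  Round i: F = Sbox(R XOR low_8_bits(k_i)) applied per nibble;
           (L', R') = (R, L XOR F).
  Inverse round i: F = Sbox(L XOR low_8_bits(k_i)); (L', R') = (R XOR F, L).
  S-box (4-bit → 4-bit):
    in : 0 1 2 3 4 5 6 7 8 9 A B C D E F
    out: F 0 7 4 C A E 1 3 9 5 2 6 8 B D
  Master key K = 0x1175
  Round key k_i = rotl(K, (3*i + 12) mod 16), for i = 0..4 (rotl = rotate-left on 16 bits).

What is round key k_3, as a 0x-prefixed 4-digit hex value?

0x2EA2

K = 0x1175
k_0 = rotl(K, (3*0+12) mod 16) = rotl(K, 12) = 0x5117
k_1 = rotl(K, (3*1+12) mod 16) = rotl(K, 15) = 0x88BA
k_2 = rotl(K, (3*2+12) mod 16) = rotl(K, 2) = 0x45D4
k_3 = rotl(K, (3*3+12) mod 16) = rotl(K, 5) = 0x2EA2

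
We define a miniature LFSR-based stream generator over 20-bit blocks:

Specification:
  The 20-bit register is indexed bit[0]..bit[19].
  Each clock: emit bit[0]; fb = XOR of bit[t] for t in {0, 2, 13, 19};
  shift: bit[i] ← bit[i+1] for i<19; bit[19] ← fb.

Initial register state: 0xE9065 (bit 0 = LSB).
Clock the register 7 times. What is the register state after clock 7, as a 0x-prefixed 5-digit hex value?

reg_0 = 0xE9065
clock 1: out=1, reg = 0xF4832
clock 2: out=0, reg = 0xFA419
clock 3: out=1, reg = 0xFD20C
clock 4: out=0, reg = 0x7E906
clock 5: out=0, reg = 0x3F483
clock 6: out=1, reg = 0x1FA41
clock 7: out=1, reg = 0x0FD20

0x0FD20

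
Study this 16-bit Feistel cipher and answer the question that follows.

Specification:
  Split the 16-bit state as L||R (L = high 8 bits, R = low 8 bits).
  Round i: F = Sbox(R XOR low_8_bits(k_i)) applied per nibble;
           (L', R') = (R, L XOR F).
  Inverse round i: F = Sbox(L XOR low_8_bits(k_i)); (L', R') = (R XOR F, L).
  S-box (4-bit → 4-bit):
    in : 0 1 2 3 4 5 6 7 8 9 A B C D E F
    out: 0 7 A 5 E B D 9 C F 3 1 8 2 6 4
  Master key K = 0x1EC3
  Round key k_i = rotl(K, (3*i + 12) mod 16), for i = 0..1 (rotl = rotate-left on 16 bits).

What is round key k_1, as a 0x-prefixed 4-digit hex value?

K = 0x1EC3
k_0 = rotl(K, (3*0+12) mod 16) = rotl(K, 12) = 0x31EC
k_1 = rotl(K, (3*1+12) mod 16) = rotl(K, 15) = 0x8F61

0x8F61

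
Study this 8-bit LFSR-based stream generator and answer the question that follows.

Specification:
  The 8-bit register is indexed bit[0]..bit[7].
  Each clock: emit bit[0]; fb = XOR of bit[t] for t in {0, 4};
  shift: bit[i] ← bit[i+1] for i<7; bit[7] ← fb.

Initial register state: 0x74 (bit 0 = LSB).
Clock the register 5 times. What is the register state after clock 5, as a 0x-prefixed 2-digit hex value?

0x1B

reg_0 = 0x74
clock 1: out=0, reg = 0xBA
clock 2: out=0, reg = 0xDD
clock 3: out=1, reg = 0x6E
clock 4: out=0, reg = 0x37
clock 5: out=1, reg = 0x1B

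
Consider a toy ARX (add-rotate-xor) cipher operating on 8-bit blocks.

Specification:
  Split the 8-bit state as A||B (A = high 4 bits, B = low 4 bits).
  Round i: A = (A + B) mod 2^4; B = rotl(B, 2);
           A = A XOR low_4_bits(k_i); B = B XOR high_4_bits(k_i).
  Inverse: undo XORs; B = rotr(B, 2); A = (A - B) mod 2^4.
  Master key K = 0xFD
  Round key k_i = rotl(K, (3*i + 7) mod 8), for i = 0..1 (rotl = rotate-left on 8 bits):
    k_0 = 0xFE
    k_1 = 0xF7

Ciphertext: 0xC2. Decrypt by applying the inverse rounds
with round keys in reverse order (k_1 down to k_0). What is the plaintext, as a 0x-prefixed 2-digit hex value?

s_0 = ciphertext = 0xC2
s_1 = InvRound(s_0, k_1) = 0x47
s_2 = InvRound(s_1, k_0) = 0x82

0x82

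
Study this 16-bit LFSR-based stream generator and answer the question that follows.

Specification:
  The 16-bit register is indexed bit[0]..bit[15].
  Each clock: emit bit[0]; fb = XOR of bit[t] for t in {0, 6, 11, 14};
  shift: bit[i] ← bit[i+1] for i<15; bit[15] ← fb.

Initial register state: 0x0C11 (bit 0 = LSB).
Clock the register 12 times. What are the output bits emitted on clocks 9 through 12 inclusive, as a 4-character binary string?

reg_0 = 0x0C11
clock 1: out=1, reg = 0x0608
clock 2: out=0, reg = 0x0304
clock 3: out=0, reg = 0x0182
clock 4: out=0, reg = 0x00C1
clock 5: out=1, reg = 0x0060
clock 6: out=0, reg = 0x8030
clock 7: out=0, reg = 0x4018
clock 8: out=0, reg = 0xA00C
clock 9: out=0, reg = 0x5006
clock 10: out=0, reg = 0xA803
clock 11: out=1, reg = 0x5401
clock 12: out=1, reg = 0x2A00

0011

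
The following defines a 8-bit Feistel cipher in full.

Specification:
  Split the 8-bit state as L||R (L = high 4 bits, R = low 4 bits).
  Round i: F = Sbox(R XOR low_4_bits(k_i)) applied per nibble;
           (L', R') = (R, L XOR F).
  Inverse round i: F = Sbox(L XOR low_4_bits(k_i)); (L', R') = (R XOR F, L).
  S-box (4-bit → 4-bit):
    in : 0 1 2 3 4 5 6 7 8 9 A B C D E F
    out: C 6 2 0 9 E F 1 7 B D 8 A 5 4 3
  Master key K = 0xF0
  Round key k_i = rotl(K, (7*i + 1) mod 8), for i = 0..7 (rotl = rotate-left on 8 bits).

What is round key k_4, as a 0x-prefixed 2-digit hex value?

0x1E

K = 0xF0
k_0 = rotl(K, (7*0+1) mod 8) = rotl(K, 1) = 0xE1
k_1 = rotl(K, (7*1+1) mod 8) = rotl(K, 0) = 0xF0
k_2 = rotl(K, (7*2+1) mod 8) = rotl(K, 7) = 0x78
k_3 = rotl(K, (7*3+1) mod 8) = rotl(K, 6) = 0x3C
k_4 = rotl(K, (7*4+1) mod 8) = rotl(K, 5) = 0x1E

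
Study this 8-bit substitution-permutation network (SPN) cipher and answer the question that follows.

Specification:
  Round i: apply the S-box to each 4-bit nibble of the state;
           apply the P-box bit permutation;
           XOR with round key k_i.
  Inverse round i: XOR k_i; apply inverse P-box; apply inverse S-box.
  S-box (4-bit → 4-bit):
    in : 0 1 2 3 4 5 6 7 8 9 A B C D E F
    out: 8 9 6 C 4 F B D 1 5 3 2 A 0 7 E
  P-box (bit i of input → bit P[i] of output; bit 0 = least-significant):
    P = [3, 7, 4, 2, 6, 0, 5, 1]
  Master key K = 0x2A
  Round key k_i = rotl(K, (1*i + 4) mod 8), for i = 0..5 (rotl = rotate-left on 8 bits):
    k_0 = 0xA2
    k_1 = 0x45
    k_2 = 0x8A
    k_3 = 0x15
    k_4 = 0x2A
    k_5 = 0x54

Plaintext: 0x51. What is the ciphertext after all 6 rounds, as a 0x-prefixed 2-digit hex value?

s_0 = plaintext = 0x51
s_1 = Round(s_0, k_0) = 0xCD
s_2 = Round(s_1, k_1) = 0x46
s_3 = Round(s_2, k_2) = 0x26
s_4 = Round(s_3, k_3) = 0xB8
s_5 = Round(s_4, k_4) = 0x23
s_6 = Round(s_5, k_5) = 0x61

0x61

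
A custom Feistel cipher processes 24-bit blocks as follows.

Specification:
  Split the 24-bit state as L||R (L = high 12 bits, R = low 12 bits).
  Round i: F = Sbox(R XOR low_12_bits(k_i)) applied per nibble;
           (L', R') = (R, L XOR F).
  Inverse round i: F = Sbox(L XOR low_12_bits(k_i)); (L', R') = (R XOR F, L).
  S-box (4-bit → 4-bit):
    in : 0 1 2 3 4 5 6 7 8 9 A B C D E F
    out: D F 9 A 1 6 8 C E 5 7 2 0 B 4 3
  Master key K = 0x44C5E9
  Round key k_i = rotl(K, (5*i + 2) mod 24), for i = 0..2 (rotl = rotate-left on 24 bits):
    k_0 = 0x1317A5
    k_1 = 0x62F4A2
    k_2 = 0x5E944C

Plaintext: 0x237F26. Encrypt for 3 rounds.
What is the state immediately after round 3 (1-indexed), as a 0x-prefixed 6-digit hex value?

0x1E5AA8

s_0 = plaintext = 0x237F26
s_1 = Round(s_0, k_0) = 0xF26CDD
s_2 = Round(s_1, k_1) = 0xCDD1E5
s_3 = Round(s_2, k_2) = 0x1E5AA8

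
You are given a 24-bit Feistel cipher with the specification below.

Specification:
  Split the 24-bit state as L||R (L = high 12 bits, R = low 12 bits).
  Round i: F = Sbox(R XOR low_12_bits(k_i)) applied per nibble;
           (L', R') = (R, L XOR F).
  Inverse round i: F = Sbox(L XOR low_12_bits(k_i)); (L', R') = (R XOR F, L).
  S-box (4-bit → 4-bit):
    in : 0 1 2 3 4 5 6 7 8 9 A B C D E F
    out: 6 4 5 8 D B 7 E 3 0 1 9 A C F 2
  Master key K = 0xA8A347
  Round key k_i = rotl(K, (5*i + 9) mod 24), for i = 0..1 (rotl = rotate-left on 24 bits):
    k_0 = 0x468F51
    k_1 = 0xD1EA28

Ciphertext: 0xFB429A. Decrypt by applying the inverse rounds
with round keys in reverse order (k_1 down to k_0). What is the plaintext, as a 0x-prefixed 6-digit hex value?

0x810990

s_0 = ciphertext = 0xFB429A
s_1 = InvRound(s_0, k_1) = 0x990FB4
s_2 = InvRound(s_1, k_0) = 0x810990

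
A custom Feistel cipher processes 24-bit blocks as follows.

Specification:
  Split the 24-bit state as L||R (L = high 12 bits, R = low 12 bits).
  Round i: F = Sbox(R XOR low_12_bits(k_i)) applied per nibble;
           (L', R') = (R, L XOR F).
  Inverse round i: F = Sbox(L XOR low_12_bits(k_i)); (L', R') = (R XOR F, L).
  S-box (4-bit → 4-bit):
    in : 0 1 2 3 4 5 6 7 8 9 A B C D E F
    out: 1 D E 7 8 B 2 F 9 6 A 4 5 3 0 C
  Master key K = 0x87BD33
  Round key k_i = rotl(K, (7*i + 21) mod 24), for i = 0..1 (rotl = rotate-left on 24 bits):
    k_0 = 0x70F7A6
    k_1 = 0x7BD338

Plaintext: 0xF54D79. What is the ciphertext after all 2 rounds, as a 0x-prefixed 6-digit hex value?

0x568FC8

s_0 = plaintext = 0xF54D79
s_1 = Round(s_0, k_0) = 0xD79568
s_2 = Round(s_1, k_1) = 0x568FC8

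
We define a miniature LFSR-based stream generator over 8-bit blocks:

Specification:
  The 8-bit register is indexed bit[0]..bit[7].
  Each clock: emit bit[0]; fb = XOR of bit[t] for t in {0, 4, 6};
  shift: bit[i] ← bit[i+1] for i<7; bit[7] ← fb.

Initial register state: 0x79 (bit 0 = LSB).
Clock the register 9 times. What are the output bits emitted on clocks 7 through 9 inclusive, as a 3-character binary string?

reg_0 = 0x79
clock 1: out=1, reg = 0xBC
clock 2: out=0, reg = 0xDE
clock 3: out=0, reg = 0x6F
clock 4: out=1, reg = 0x37
clock 5: out=1, reg = 0x1B
clock 6: out=1, reg = 0x0D
clock 7: out=1, reg = 0x86
clock 8: out=0, reg = 0x43
clock 9: out=1, reg = 0x21

101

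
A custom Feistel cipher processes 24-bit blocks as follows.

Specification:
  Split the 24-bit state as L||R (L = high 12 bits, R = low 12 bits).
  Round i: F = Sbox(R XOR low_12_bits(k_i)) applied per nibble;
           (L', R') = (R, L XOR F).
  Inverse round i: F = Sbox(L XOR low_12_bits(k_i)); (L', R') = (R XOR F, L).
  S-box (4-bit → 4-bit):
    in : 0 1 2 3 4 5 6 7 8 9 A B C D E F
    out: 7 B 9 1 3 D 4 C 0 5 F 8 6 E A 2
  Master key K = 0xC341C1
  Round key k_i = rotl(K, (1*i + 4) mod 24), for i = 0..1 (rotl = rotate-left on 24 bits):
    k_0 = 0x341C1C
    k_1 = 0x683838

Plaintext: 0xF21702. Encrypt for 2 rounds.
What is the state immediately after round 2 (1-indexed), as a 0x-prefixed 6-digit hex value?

0x79B5F3

s_0 = plaintext = 0xF21702
s_1 = Round(s_0, k_0) = 0x70279B
s_2 = Round(s_1, k_1) = 0x79B5F3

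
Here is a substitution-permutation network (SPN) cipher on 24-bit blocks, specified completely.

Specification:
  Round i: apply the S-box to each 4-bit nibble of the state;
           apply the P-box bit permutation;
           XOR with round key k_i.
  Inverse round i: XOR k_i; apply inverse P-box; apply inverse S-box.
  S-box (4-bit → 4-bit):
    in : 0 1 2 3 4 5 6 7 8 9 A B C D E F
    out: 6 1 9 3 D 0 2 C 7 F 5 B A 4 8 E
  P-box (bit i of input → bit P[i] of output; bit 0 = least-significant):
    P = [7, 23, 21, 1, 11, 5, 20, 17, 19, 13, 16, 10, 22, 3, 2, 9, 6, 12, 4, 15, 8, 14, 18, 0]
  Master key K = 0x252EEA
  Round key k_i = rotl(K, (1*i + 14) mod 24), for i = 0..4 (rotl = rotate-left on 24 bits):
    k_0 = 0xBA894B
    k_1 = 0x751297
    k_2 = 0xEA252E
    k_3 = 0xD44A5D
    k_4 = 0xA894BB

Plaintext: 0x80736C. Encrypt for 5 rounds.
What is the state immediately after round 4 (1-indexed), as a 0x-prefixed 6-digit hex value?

0x2487AB

s_0 = plaintext = 0x80736C
s_1 = Round(s_0, k_0) = 0x36FA7D
s_2 = Round(s_1, k_1) = 0x4E419B
s_3 = Round(s_2, k_2) = 0x34AE89
s_4 = Round(s_3, k_3) = 0x2487AB
s_5 = Round(s_4, k_4) = 0x791964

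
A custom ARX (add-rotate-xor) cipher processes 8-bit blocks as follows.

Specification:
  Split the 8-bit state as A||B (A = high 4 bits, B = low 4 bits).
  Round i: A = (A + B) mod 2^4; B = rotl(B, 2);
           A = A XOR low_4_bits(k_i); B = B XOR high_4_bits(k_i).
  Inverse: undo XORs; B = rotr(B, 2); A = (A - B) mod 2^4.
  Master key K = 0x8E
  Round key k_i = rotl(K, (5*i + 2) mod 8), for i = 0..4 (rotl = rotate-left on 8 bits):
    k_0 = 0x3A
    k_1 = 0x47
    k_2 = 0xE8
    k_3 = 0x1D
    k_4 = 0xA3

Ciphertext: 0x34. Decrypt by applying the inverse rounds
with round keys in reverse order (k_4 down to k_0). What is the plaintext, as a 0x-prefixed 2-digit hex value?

s_0 = ciphertext = 0x34
s_1 = InvRound(s_0, k_4) = 0x5B
s_2 = InvRound(s_1, k_3) = 0xEA
s_3 = InvRound(s_2, k_2) = 0x51
s_4 = InvRound(s_3, k_1) = 0xD5
s_5 = InvRound(s_4, k_0) = 0xE9

0xE9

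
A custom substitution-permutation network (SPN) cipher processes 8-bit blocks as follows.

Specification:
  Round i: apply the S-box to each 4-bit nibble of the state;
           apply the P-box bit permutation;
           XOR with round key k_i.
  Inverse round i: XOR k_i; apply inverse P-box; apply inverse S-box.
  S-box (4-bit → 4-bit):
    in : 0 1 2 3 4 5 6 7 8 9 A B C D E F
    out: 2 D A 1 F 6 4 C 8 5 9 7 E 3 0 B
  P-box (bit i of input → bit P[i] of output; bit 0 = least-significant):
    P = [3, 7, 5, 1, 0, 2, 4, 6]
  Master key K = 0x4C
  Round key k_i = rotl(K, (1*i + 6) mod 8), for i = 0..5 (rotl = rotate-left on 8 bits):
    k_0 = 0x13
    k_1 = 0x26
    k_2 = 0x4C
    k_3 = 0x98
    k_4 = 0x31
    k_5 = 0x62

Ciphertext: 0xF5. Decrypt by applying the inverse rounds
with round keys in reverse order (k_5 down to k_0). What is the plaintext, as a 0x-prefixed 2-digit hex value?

0x24

s_0 = ciphertext = 0xF5
s_1 = InvRound(s_0, k_5) = 0xB2
s_2 = InvRound(s_1, k_4) = 0x32
s_3 = InvRound(s_2, k_3) = 0xE4
s_4 = InvRound(s_3, k_2) = 0xEB
s_5 = InvRound(s_4, k_1) = 0xFD
s_6 = InvRound(s_5, k_0) = 0x24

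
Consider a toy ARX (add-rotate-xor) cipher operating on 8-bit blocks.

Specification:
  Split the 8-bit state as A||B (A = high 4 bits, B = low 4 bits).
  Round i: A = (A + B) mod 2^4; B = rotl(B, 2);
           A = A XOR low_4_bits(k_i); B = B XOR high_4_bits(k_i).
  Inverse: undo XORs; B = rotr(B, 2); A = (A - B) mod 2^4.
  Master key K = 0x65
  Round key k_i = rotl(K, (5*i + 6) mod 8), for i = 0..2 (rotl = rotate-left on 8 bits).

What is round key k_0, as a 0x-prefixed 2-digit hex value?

0x59

K = 0x65
k_0 = rotl(K, (5*0+6) mod 8) = rotl(K, 6) = 0x59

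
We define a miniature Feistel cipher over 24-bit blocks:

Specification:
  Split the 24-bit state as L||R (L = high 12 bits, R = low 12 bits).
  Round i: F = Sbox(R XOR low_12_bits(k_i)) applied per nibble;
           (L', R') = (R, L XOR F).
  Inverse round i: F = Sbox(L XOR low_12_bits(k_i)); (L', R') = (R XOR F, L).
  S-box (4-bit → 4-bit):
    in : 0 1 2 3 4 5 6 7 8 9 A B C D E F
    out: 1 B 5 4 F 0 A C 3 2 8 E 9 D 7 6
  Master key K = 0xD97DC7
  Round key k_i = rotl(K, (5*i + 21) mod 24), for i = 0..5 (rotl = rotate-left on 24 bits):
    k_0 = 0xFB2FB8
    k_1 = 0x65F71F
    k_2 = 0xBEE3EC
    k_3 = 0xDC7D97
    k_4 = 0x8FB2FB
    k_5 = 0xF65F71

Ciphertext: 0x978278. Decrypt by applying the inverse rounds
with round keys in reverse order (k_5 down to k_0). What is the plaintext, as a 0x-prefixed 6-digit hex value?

s_0 = ciphertext = 0x978278
s_1 = InvRound(s_0, k_5) = 0x86A978
s_2 = InvRound(s_1, k_4) = 0x15386A
s_3 = InvRound(s_2, k_3) = 0x1F5153
s_4 = InvRound(s_3, k_2) = 0x4E11F5
s_5 = InvRound(s_4, k_1) = 0x5924E1
s_6 = InvRound(s_5, k_0) = 0xCB9592

0xCB9592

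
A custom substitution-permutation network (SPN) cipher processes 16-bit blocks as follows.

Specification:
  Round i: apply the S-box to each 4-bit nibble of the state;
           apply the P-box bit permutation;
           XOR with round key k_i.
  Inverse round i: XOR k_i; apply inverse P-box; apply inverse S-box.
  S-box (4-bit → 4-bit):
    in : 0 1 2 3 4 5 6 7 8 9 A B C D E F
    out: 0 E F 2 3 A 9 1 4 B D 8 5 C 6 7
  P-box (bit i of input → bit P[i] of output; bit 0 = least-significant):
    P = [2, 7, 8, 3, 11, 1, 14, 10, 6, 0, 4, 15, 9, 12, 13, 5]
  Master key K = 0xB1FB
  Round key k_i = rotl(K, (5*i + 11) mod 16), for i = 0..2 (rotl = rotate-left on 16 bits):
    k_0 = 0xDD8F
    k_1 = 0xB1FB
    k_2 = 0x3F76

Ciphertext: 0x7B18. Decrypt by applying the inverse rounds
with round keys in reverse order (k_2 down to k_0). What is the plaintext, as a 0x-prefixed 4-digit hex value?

s_0 = ciphertext = 0x7B18
s_1 = InvRound(s_0, k_2) = 0xB716
s_2 = InvRound(s_1, k_1) = 0x64B9
s_3 = InvRound(s_2, k_0) = 0x1D4C

0x1D4C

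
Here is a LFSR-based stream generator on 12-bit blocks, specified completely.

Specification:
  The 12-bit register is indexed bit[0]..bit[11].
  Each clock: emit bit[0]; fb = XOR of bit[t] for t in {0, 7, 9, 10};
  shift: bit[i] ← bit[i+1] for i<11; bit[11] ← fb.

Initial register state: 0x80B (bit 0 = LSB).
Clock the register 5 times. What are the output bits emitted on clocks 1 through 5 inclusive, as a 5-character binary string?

reg_0 = 0x80B
clock 1: out=1, reg = 0xC05
clock 2: out=1, reg = 0x602
clock 3: out=0, reg = 0x301
clock 4: out=1, reg = 0x180
clock 5: out=0, reg = 0x8C0

11010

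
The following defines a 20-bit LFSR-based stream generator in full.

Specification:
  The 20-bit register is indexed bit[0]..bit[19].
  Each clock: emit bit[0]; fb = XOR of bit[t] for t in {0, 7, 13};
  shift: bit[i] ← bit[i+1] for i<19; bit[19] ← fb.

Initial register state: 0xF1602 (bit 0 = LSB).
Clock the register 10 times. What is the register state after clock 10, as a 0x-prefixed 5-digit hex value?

0xD5BC5

reg_0 = 0xF1602
clock 1: out=0, reg = 0x78B01
clock 2: out=1, reg = 0xBC580
clock 3: out=0, reg = 0xDE2C0
clock 4: out=0, reg = 0x6F160
clock 5: out=0, reg = 0xB78B0
clock 6: out=0, reg = 0x5BC58
clock 7: out=0, reg = 0xADE2C
clock 8: out=0, reg = 0x56F16
clock 9: out=0, reg = 0xAB78B
clock 10: out=1, reg = 0xD5BC5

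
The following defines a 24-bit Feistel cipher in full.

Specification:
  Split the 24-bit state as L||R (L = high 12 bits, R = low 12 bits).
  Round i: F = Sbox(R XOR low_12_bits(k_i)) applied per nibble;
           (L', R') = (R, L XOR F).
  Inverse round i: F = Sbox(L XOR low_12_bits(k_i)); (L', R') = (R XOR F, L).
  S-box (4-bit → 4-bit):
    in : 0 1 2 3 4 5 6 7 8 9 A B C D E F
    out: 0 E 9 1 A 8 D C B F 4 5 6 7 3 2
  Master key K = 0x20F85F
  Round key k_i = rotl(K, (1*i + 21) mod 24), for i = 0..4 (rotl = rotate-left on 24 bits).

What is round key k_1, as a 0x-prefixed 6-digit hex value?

K = 0x20F85F
k_0 = rotl(K, (1*0+21) mod 24) = rotl(K, 21) = 0xE41F0B
k_1 = rotl(K, (1*1+21) mod 24) = rotl(K, 22) = 0xC83E17

0xC83E17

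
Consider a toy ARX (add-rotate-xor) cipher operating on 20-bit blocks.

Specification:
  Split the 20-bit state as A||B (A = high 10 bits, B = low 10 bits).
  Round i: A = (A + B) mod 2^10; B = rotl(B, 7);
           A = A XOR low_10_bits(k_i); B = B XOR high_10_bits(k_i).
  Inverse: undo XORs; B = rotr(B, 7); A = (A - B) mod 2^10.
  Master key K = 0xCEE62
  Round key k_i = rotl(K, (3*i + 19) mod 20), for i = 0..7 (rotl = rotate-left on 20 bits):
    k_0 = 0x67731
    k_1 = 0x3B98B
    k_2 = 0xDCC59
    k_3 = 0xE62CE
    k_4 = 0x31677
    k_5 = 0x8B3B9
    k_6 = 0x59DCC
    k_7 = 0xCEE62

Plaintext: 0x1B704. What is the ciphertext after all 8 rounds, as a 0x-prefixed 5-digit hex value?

0x4A10E

s_0 = plaintext = 0x1B704
s_1 = Round(s_0, k_0) = 0x103FD
s_2 = Round(s_1, k_1) = 0x6DA11
s_3 = Round(s_2, k_2) = 0xE7BB1
s_4 = Round(s_3, k_3) = 0x6076E
s_5 = Round(s_4, k_4) = 0xA63A8
s_6 = Round(s_5, k_5) = 0x7E659
s_7 = Round(s_6, k_6) = 0x679AC
s_8 = Round(s_7, k_7) = 0x4A10E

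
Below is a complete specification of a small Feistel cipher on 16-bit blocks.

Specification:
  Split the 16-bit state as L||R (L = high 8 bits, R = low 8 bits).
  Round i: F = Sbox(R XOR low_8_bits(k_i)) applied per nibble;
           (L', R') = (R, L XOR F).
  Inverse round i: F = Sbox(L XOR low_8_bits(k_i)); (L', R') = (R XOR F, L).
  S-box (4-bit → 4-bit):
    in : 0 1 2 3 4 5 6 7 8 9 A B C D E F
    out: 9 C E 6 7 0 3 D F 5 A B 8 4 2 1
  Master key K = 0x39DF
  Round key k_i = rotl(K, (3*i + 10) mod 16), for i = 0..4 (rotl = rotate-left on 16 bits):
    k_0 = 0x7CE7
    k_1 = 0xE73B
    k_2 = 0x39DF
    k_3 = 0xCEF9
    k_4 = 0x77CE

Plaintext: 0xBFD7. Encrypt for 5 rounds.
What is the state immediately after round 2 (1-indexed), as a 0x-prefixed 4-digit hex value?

s_0 = plaintext = 0xBFD7
s_1 = Round(s_0, k_0) = 0xD7D6
s_2 = Round(s_1, k_1) = 0xD6F3
s_3 = Round(s_2, k_2) = 0xF33E
s_4 = Round(s_3, k_3) = 0x3E7E
s_5 = Round(s_4, k_4) = 0x7E87

0xD6F3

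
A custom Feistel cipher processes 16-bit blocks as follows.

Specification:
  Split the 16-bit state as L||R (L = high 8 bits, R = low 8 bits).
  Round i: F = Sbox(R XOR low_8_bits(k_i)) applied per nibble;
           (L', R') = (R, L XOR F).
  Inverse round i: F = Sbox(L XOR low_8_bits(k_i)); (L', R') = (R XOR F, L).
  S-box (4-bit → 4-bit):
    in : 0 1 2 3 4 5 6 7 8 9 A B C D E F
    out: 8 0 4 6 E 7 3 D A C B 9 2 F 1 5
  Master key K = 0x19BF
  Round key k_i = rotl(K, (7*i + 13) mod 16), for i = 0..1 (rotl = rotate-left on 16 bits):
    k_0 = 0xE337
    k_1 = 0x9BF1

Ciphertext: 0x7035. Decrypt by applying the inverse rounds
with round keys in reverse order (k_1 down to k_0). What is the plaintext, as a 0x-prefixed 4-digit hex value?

s_0 = ciphertext = 0x7035
s_1 = InvRound(s_0, k_1) = 0x9570
s_2 = InvRound(s_1, k_0) = 0xC495

0xC495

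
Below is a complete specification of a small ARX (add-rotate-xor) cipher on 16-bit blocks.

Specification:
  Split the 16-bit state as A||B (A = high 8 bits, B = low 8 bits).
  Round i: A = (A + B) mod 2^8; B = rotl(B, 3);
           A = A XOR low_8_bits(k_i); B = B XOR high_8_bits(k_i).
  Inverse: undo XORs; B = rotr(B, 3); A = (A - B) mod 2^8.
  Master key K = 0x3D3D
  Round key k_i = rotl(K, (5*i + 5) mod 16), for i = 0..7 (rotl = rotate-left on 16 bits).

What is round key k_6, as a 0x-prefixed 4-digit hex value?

0xE9E9

K = 0x3D3D
k_0 = rotl(K, (5*0+5) mod 16) = rotl(K, 5) = 0xA7A7
k_1 = rotl(K, (5*1+5) mod 16) = rotl(K, 10) = 0xF4F4
k_2 = rotl(K, (5*2+5) mod 16) = rotl(K, 15) = 0x9E9E
k_3 = rotl(K, (5*3+5) mod 16) = rotl(K, 4) = 0xD3D3
k_4 = rotl(K, (5*4+5) mod 16) = rotl(K, 9) = 0x7A7A
k_5 = rotl(K, (5*5+5) mod 16) = rotl(K, 14) = 0x4F4F
k_6 = rotl(K, (5*6+5) mod 16) = rotl(K, 3) = 0xE9E9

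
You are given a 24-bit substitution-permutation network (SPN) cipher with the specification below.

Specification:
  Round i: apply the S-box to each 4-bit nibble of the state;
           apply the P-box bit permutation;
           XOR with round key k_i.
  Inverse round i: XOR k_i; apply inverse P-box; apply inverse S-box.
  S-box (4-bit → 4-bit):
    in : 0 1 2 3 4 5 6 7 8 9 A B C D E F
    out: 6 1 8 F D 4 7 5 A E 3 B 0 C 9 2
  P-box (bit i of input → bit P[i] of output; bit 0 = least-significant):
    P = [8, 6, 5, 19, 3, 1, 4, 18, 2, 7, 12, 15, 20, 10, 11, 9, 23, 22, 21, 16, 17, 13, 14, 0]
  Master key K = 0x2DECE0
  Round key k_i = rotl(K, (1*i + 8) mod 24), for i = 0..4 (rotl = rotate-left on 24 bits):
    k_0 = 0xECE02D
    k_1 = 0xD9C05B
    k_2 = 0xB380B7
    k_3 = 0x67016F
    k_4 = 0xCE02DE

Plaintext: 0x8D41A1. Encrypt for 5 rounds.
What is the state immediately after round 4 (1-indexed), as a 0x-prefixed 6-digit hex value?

0xF0964F

s_0 = plaintext = 0x8D41A1
s_1 = Round(s_0, k_0) = 0xDDCB22
s_2 = Round(s_1, k_1) = 0xF400DE
s_3 = Round(s_2, k_2) = 0x1EBD27
s_4 = Round(s_3, k_3) = 0xF0964F
s_5 = Round(s_4, k_4) = 0xAA3C02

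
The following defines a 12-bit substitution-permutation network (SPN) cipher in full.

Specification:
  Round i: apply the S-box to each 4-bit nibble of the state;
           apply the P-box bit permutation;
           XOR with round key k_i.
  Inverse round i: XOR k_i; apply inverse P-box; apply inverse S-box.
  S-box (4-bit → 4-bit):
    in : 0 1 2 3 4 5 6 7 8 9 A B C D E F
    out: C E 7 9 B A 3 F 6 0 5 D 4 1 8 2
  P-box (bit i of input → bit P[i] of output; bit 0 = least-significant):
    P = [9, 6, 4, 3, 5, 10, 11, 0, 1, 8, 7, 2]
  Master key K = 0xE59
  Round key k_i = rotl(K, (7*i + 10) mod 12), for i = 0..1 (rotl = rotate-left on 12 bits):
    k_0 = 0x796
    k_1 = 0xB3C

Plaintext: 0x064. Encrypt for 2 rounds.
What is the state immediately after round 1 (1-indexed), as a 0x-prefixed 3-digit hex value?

0x17A

s_0 = plaintext = 0x064
s_1 = Round(s_0, k_0) = 0x17A
s_2 = Round(s_1, k_1) = 0x489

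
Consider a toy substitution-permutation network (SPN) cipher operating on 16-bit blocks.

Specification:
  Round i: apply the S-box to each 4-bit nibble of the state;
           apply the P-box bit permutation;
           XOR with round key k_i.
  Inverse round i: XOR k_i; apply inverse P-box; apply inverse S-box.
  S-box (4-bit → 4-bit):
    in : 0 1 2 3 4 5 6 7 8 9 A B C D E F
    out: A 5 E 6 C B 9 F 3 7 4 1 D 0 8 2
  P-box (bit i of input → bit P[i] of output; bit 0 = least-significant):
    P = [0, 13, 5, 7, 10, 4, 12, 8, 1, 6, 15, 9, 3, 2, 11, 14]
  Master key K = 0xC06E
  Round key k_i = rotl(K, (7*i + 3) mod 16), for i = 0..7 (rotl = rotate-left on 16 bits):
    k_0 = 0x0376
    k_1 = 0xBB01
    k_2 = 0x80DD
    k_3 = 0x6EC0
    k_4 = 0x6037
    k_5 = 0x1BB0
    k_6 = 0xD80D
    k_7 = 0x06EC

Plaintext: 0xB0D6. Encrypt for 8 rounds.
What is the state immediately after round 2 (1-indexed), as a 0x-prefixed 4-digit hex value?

s_0 = plaintext = 0xB0D6
s_1 = Round(s_0, k_0) = 0x01BF
s_2 = Round(s_1, k_1) = 0x5F07
s_3 = Round(s_2, k_2) = 0xE120
s_4 = Round(s_3, k_3) = 0x9F52
s_5 = Round(s_4, k_4) = 0x4DCB
s_6 = Round(s_5, k_5) = 0x46B1
s_7 = Round(s_6, k_6) = 0x962E
s_8 = Round(s_7, k_7) = 0x1D72

0x5F07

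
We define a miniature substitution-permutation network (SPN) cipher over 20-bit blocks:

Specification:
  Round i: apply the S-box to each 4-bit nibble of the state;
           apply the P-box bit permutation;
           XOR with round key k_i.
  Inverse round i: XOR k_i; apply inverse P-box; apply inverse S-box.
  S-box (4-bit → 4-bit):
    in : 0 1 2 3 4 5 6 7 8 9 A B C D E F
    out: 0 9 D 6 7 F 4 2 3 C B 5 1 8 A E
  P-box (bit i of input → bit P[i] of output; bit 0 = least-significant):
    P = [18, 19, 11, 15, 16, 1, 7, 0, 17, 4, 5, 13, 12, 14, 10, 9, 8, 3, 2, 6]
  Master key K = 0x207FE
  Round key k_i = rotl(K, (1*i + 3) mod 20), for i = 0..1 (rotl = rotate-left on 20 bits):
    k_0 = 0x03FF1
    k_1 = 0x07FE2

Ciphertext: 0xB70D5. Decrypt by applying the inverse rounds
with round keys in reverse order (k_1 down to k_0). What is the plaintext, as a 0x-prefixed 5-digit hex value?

0x1DA8F

s_0 = ciphertext = 0xB70D5
s_1 = InvRound(s_0, k_1) = 0xB94A3
s_2 = InvRound(s_1, k_0) = 0x1DA8F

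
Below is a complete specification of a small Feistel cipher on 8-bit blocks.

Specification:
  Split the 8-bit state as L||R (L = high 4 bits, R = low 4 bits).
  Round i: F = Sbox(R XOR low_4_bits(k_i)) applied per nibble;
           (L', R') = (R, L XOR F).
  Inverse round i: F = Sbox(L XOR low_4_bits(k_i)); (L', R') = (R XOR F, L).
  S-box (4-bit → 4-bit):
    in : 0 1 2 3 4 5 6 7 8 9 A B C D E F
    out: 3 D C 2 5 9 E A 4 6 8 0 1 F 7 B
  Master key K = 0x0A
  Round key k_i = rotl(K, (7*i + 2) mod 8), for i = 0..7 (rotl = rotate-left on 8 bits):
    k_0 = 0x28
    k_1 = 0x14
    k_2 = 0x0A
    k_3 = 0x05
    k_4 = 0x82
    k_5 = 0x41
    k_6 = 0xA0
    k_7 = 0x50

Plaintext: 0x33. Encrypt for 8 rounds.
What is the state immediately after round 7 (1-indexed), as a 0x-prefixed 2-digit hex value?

0x68

s_0 = plaintext = 0x33
s_1 = Round(s_0, k_0) = 0x33
s_2 = Round(s_1, k_1) = 0x39
s_3 = Round(s_2, k_2) = 0x91
s_4 = Round(s_3, k_3) = 0x1C
s_5 = Round(s_4, k_4) = 0xC6
s_6 = Round(s_5, k_5) = 0x66
s_7 = Round(s_6, k_6) = 0x68
s_8 = Round(s_7, k_7) = 0x82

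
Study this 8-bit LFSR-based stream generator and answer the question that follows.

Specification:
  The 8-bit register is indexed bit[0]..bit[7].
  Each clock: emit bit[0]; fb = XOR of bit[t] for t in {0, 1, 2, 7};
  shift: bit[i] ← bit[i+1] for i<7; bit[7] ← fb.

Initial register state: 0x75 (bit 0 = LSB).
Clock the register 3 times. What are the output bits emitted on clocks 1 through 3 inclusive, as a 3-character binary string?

101

reg_0 = 0x75
clock 1: out=1, reg = 0x3A
clock 2: out=0, reg = 0x9D
clock 3: out=1, reg = 0xCE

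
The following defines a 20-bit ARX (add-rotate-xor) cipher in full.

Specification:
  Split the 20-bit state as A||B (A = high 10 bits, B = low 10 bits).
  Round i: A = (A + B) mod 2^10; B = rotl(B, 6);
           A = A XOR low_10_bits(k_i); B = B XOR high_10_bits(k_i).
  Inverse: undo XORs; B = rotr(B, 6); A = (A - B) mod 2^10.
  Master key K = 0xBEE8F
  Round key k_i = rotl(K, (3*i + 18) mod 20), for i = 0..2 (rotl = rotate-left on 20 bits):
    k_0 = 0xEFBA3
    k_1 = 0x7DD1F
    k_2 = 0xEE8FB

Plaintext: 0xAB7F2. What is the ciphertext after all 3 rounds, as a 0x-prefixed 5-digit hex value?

0x94A62

s_0 = plaintext = 0xAB7F2
s_1 = Round(s_0, k_0) = 0x4F301
s_2 = Round(s_1, k_1) = 0x48987
s_3 = Round(s_2, k_2) = 0x94A62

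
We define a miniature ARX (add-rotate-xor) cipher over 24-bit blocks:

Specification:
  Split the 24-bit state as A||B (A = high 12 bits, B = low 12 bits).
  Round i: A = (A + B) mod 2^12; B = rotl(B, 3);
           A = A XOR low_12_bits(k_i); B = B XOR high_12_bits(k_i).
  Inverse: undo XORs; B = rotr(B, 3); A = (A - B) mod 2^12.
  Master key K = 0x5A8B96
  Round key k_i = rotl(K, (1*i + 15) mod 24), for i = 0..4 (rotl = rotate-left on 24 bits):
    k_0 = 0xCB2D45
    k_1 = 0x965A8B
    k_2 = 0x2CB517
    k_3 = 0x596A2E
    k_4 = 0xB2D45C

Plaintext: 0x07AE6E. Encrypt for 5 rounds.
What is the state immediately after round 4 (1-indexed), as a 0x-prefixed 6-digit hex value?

s_0 = plaintext = 0x07AE6E
s_1 = Round(s_0, k_0) = 0x3ADFC5
s_2 = Round(s_1, k_1) = 0x9F974A
s_3 = Round(s_2, k_2) = 0x454898
s_4 = Round(s_3, k_3) = 0x6C2152
s_5 = Round(s_4, k_4) = 0xC481BD

0x6C2152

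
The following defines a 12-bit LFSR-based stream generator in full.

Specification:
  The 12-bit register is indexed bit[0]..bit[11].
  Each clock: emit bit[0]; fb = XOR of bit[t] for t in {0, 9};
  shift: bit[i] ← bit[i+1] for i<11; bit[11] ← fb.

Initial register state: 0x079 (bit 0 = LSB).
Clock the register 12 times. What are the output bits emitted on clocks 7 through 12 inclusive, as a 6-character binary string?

100000

reg_0 = 0x079
clock 1: out=1, reg = 0x83C
clock 2: out=0, reg = 0x41E
clock 3: out=0, reg = 0x20F
clock 4: out=1, reg = 0x107
clock 5: out=1, reg = 0x883
clock 6: out=1, reg = 0xC41
clock 7: out=1, reg = 0xE20
clock 8: out=0, reg = 0xF10
clock 9: out=0, reg = 0xF88
clock 10: out=0, reg = 0xFC4
clock 11: out=0, reg = 0xFE2
clock 12: out=0, reg = 0xFF1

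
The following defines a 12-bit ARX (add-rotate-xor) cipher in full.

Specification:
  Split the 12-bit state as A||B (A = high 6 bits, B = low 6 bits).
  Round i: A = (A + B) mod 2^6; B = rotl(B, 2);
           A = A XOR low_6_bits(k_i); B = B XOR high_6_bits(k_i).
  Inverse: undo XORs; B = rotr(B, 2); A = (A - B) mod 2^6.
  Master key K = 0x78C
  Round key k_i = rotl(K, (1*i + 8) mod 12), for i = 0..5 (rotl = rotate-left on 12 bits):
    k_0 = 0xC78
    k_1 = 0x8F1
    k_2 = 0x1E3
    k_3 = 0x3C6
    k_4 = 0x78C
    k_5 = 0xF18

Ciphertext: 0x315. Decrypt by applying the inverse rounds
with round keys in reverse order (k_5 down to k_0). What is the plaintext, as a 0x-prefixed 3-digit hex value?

s_0 = ciphertext = 0x315
s_1 = InvRound(s_0, k_5) = 0xE9A
s_2 = InvRound(s_1, k_4) = 0xD41
s_3 = InvRound(s_2, k_3) = 0x423
s_4 = InvRound(s_3, k_2) = 0xA89
s_5 = InvRound(s_4, k_1) = 0xC6A
s_6 = InvRound(s_5, k_0) = 0x4F6

0x4F6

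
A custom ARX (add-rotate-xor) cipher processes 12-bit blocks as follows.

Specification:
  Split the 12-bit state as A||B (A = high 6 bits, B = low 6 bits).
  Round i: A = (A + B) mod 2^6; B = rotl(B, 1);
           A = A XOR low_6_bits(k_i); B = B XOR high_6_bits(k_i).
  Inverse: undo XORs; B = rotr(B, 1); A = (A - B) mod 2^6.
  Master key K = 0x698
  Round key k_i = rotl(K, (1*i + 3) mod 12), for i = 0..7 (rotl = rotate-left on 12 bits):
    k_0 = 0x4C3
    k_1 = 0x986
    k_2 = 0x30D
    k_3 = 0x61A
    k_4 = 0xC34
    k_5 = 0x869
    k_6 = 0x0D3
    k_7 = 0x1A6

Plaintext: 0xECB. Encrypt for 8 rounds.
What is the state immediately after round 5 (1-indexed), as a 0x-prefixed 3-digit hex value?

s_0 = plaintext = 0xECB
s_1 = Round(s_0, k_0) = 0x145
s_2 = Round(s_1, k_1) = 0x32C
s_3 = Round(s_2, k_2) = 0xD55
s_4 = Round(s_3, k_3) = 0x432
s_5 = Round(s_4, k_4) = 0xD95
s_6 = Round(s_5, k_5) = 0x88B
s_7 = Round(s_6, k_6) = 0xF95
s_8 = Round(s_7, k_7) = 0xD6C

0xD95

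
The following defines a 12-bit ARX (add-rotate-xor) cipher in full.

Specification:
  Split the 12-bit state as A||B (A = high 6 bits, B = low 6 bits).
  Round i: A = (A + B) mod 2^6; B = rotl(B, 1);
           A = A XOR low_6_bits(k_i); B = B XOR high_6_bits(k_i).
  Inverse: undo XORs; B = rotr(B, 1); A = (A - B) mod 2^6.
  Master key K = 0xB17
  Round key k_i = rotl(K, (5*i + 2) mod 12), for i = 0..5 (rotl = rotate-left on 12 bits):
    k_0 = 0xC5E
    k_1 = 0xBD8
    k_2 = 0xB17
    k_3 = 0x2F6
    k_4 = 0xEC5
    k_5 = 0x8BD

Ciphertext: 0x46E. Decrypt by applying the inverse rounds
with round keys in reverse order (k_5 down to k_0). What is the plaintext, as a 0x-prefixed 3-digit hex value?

s_0 = ciphertext = 0x46E
s_1 = InvRound(s_0, k_5) = 0x986
s_2 = InvRound(s_1, k_4) = 0x97E
s_3 = InvRound(s_2, k_3) = 0x67A
s_4 = InvRound(s_3, k_2) = 0x0CB
s_5 = InvRound(s_4, k_1) = 0x252
s_6 = InvRound(s_5, k_0) = 0x9B1

0x9B1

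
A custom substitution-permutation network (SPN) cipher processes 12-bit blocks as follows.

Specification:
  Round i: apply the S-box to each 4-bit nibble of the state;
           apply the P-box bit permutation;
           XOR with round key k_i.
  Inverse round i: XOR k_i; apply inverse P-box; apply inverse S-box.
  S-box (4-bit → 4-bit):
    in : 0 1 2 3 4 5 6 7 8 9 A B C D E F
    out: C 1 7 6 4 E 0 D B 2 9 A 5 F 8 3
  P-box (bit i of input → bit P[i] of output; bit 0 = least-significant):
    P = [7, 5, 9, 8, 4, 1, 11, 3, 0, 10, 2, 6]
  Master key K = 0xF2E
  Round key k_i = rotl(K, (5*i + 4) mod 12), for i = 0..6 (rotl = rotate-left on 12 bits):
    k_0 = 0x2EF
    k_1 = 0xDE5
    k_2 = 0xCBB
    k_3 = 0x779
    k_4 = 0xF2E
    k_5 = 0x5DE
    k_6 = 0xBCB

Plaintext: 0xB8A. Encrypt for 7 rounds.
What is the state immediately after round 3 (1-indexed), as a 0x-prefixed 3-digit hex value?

s_0 = plaintext = 0xB8A
s_1 = Round(s_0, k_0) = 0x735
s_2 = Round(s_1, k_1) = 0x682
s_3 = Round(s_2, k_2) = 0xE01
s_4 = Round(s_3, k_3) = 0xFB1
s_5 = Round(s_4, k_4) = 0xBA5
s_6 = Round(s_5, k_5) = 0x2A6
s_7 = Round(s_6, k_6) = 0xFD6

0xE01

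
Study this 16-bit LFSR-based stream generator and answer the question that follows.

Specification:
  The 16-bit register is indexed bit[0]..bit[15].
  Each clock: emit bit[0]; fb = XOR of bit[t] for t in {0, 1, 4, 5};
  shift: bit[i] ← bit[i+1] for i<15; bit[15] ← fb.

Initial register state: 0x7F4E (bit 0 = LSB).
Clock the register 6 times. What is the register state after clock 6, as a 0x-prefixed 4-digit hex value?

0x9DFD

reg_0 = 0x7F4E
clock 1: out=0, reg = 0xBFA7
clock 2: out=1, reg = 0xDFD3
clock 3: out=1, reg = 0xEFE9
clock 4: out=1, reg = 0x77F4
clock 5: out=0, reg = 0x3BFA
clock 6: out=0, reg = 0x9DFD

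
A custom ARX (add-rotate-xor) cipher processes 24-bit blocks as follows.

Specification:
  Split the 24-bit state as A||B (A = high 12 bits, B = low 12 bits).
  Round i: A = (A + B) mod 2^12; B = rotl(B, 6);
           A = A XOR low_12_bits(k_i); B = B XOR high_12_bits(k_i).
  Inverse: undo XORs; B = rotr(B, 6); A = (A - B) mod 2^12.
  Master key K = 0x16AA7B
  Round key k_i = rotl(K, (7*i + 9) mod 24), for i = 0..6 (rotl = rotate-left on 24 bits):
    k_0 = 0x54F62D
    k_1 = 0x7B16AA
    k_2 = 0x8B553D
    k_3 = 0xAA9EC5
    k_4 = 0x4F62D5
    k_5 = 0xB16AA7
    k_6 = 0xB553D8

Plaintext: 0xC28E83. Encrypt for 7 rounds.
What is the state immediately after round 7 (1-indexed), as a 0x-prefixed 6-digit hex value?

s_0 = plaintext = 0xC28E83
s_1 = Round(s_0, k_0) = 0xC865B5
s_2 = Round(s_1, k_1) = 0x491AE7
s_3 = Round(s_2, k_2) = 0xA4515E
s_4 = Round(s_3, k_3) = 0x566D2C
s_5 = Round(s_4, k_4) = 0x047FC2
s_6 = Round(s_5, k_5) = 0xAAEBA9
s_7 = Round(s_6, k_6) = 0x58F13B

0x58F13B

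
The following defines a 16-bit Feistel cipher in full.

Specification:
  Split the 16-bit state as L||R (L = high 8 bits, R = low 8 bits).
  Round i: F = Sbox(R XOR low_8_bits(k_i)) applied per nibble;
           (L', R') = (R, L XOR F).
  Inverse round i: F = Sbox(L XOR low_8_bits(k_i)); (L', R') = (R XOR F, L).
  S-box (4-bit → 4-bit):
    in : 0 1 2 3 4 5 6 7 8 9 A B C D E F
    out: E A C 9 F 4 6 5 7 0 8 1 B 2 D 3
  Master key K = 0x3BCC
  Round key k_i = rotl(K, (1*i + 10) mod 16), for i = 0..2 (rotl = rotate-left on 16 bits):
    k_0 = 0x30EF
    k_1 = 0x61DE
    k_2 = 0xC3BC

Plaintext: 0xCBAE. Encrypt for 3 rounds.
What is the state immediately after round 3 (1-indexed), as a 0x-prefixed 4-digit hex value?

s_0 = plaintext = 0xCBAE
s_1 = Round(s_0, k_0) = 0xAE31
s_2 = Round(s_1, k_1) = 0x317D
s_3 = Round(s_2, k_2) = 0x7D8B

0x7D8B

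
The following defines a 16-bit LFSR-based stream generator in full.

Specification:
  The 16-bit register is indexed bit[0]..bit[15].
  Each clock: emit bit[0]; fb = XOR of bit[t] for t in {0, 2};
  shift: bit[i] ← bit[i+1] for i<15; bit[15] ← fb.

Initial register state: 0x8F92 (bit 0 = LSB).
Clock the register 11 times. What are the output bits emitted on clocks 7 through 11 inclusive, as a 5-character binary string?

reg_0 = 0x8F92
clock 1: out=0, reg = 0x47C9
clock 2: out=1, reg = 0xA3E4
clock 3: out=0, reg = 0xD1F2
clock 4: out=0, reg = 0x68F9
clock 5: out=1, reg = 0xB47C
clock 6: out=0, reg = 0xDA3E
clock 7: out=0, reg = 0xED1F
clock 8: out=1, reg = 0x768F
clock 9: out=1, reg = 0x3B47
clock 10: out=1, reg = 0x1DA3
clock 11: out=1, reg = 0x8ED1

01111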